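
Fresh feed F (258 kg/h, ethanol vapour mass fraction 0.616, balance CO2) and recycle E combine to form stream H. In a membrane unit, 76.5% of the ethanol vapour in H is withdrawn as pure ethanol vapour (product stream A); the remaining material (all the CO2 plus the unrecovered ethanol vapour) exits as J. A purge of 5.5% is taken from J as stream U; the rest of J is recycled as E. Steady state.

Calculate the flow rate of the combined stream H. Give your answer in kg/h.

CO2 enters only via F and leaves only via the purge: 258×0.384 = 0.055×(CO2 in J), and the membrane unit passes all CO2, so CO2 in H = CO2 in J = 1801.3 kg/h.
ethanol vapour in H: m_A = 258×0.616 + (1−0.055)·(1−0.765)·m_A, so m_A = 158.93/0.7779 = 204.3 kg/h.
H = 204.3 + 1801.3 = 2005.6 kg/h.

2006 kg/h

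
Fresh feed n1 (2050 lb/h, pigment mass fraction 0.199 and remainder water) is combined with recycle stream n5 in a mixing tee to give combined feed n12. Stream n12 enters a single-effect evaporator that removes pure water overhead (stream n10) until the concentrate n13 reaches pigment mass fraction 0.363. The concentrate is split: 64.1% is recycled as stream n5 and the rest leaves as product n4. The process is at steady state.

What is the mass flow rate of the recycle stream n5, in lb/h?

Overall pigment balance (none leaves overhead): pigment in fresh feed = pigment in product, i.e. 2050×0.199 = (1−0.641)·n13·0.363.
n13 = 407.95/(0.363×0.359) = 3130.4 lb/h.
Recycle n5 = 0.641×3130.4 = 2006.6 lb/h.

2007 lb/h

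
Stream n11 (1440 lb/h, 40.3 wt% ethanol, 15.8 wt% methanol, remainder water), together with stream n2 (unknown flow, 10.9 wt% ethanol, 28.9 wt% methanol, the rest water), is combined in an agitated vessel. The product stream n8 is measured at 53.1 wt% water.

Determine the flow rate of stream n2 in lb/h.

1866 lb/h

Let n2 be the unknown flow. Total out = 1440 + n2.
water balance: 632.16 + 0.602·n2 = 0.531·(1440 + n2)
(0.602 − 0.531)·n2 = 0.531×1440 − 632.16 = 132.48
n2 = 132.48 / 0.071 = 1865.9 lb/h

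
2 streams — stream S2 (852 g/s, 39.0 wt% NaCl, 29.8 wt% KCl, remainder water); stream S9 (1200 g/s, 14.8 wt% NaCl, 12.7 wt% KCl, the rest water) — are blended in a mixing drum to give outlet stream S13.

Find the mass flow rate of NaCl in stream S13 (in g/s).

509.9 g/s

NaCl out = NaCl in = 852×0.390 + 1200×0.148 = 509.88 g/s.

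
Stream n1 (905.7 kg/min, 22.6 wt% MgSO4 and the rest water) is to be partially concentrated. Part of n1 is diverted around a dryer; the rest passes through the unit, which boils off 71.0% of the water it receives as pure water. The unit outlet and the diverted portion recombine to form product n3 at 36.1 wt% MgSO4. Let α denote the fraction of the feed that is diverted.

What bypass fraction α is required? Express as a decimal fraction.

0.320

All 905.7×0.226 = 204.69 kg/min of MgSO4 reaches n3, so n3 = 204.69/0.361 = 567 kg/min and vapour = 338.7 kg/min.
The evaporator receives (1−α)·905.7 of feed at 0.774 water and removes 0.710 of that water:
0.710×0.774×(1−α)×905.7 = 338.7
(1−α) = 338.7/497.72 = 0.6805;  α = 0.3195.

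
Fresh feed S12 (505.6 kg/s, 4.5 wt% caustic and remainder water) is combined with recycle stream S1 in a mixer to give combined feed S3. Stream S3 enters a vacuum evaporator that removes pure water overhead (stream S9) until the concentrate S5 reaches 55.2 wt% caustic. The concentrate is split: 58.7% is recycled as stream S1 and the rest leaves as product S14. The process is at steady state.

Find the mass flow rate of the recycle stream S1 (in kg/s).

Overall caustic balance (none leaves overhead): caustic in fresh feed = caustic in product, i.e. 505.6×0.045 = (1−0.587)·S5·0.552.
S5 = 22.752/(0.552×0.413) = 99.8 kg/s.
Recycle S1 = 0.587×99.8 = 58.583 kg/s.

58.58 kg/s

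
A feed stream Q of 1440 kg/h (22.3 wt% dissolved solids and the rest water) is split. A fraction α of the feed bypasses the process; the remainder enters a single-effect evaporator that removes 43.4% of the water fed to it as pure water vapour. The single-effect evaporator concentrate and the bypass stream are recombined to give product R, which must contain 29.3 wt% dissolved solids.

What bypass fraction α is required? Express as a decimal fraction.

0.292

All 1440×0.223 = 321.12 kg/h of dissolved solids reaches R, so R = 321.12/0.293 = 1096 kg/h and vapour = 344.03 kg/h.
The evaporator receives (1−α)·1440 of feed at 0.777 water and removes 0.434 of that water:
0.434×0.777×(1−α)×1440 = 344.03
(1−α) = 344.03/485.59 = 0.7085;  α = 0.2915.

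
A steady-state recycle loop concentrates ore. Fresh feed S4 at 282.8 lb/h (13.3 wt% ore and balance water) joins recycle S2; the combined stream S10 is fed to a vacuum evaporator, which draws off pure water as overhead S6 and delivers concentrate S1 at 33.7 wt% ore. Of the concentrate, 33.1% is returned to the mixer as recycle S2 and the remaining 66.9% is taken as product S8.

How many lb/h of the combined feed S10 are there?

Overall ore balance (none leaves overhead): ore in fresh feed = ore in product, i.e. 282.8×0.133 = (1−0.331)·S1·0.337.
S1 = 37.612/(0.337×0.669) = 166.83 lb/h.
Recycle S2 = 0.331×166.83 = 55.221 lb/h.
Combined feed S10 = 282.8 + 55.221 = 338.02 lb/h.

338 lb/h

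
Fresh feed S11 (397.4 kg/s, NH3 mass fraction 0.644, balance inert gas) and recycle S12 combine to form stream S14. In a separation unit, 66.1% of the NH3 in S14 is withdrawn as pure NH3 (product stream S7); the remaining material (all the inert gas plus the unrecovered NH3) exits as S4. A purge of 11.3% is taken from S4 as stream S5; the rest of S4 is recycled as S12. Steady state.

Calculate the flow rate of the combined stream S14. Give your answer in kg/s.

inert gas enters only via S11 and leaves only via the purge: 397.4×0.356 = 0.113×(inert gas in S4), and the separation unit passes all inert gas, so inert gas in S14 = inert gas in S4 = 1252 kg/s.
NH3 in S14: m_A = 397.4×0.644 + (1−0.113)·(1−0.661)·m_A, so m_A = 255.93/0.6993 = 365.97 kg/s.
S14 = 365.97 + 1252 = 1618 kg/s.

1618 kg/s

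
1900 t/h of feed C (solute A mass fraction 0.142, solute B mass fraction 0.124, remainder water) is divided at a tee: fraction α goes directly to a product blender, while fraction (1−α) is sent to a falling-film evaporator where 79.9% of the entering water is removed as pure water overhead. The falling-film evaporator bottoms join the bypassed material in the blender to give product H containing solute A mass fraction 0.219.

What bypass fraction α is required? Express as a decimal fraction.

All 1900×0.142 = 269.8 t/h of solute A reaches H, so H = 269.8/0.219 = 1232 t/h and vapour = 668.04 t/h.
The evaporator receives (1−α)·1900 of feed at 0.734 water and removes 0.799 of that water:
0.799×0.734×(1−α)×1900 = 668.04
(1−α) = 668.04/1114.3 = 0.5995;  α = 0.4005.

0.400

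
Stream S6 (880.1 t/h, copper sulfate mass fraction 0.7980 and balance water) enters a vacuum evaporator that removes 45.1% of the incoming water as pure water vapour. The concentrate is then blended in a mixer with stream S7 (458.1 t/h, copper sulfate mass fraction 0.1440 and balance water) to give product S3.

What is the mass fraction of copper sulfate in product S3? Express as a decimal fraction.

Vapour removed = 0.451×0.202×880.1 = 80.179 t/h; concentrate = 799.92 t/h.
copper sulfate reaching the mixer = 702.32 (from concentrate) + 458.1×0.144 = 768.29 t/h.
Product flow = 799.92 + 458.1 = 1258 t/h; copper sulfate fraction = 0.6107.

0.6107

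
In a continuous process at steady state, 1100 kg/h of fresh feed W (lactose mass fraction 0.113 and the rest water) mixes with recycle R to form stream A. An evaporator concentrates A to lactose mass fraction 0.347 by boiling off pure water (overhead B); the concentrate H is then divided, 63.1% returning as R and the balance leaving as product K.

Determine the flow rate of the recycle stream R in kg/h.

612.6 kg/h

Overall lactose balance (none leaves overhead): lactose in fresh feed = lactose in product, i.e. 1100×0.113 = (1−0.631)·H·0.347.
H = 124.3/(0.347×0.369) = 970.77 kg/h.
Recycle R = 0.631×970.77 = 612.55 kg/h.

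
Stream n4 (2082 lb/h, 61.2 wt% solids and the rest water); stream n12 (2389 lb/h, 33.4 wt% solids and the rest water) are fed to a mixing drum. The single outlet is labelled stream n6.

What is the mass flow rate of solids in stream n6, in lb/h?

solids out = solids in = 2082×0.612 + 2389×0.334 = 2072.1 lb/h.

2072 lb/h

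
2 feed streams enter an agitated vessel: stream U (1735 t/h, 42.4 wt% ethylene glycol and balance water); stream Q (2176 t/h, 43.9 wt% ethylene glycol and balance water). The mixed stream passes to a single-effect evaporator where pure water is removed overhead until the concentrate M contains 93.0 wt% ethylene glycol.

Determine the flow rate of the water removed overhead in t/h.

ethylene glycol entering = 1735×0.424 + 2176×0.439 = 1690.9 t/h.
All ethylene glycol reports to M, so M = 1690.9/0.930 = 1818.2 t/h.
Total feed = 3911 t/h; overhead = 3911 − 1818.2 = 2092.8 t/h.

2093 t/h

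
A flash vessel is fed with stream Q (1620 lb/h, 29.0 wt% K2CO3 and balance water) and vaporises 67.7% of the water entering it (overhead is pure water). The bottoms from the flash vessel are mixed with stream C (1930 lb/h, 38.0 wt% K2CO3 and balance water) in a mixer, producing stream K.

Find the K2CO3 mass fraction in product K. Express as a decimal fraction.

Vapour removed = 0.677×0.710×1620 = 778.69 lb/h; concentrate = 841.31 lb/h.
K2CO3 reaching the mixer = 469.8 (from concentrate) + 1930×0.380 = 1203.2 lb/h.
Product flow = 841.31 + 1930 = 2771.3 lb/h; K2CO3 fraction = 0.4342.

0.4342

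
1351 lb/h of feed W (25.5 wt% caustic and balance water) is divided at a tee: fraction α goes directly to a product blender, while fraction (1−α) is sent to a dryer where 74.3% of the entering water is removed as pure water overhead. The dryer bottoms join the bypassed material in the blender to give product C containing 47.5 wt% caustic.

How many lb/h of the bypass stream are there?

220.6 lb/h

All 1351×0.255 = 344.5 lb/h of caustic reaches C, so C = 344.5/0.475 = 725.27 lb/h and vapour = 625.73 lb/h.
The evaporator receives (1−α)·1351 of feed at 0.745 water and removes 0.743 of that water:
0.743×0.745×(1−α)×1351 = 625.73
(1−α) = 625.73/747.83 = 0.8367;  α = 0.1633.
Bypass flow = 0.1633×1351 = 220.58 lb/h.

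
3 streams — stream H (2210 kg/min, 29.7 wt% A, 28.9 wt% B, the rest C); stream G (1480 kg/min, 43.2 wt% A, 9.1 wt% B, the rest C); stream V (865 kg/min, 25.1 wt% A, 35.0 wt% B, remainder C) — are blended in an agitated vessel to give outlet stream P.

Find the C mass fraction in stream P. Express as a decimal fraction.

Total flow out = 2210 + 1480 + 865 = 4555 kg/min.
C in = 2210×0.414 + 1480×0.477 + 865×0.399 = 1966 kg/min.
C mass fraction in P = 1966/4555 = 0.432.

0.432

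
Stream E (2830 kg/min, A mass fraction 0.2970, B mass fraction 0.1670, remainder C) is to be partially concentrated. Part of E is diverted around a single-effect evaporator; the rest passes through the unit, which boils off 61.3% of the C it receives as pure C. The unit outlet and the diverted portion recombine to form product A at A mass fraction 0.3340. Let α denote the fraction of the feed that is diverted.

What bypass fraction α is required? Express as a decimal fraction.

All 2830×0.297 = 840.51 kg/min of A reaches A, so A = 840.51/0.334 = 2516.5 kg/min and vapour = 313.5 kg/min.
The evaporator receives (1−α)·2830 of feed at 0.536 C and removes 0.613 of that C:
0.613×0.536×(1−α)×2830 = 313.5
(1−α) = 313.5/929.85 = 0.3372;  α = 0.6628.

0.663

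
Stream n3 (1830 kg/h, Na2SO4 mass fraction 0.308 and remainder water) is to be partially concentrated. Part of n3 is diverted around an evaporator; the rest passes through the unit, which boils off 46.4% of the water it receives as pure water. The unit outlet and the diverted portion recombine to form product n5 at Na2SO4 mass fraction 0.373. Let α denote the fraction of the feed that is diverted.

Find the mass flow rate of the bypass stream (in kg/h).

All 1830×0.308 = 563.64 kg/h of Na2SO4 reaches n5, so n5 = 563.64/0.373 = 1511.1 kg/h and vapour = 318.9 kg/h.
The evaporator receives (1−α)·1830 of feed at 0.692 water and removes 0.464 of that water:
0.464×0.692×(1−α)×1830 = 318.9
(1−α) = 318.9/587.59 = 0.5427;  α = 0.4573.
Bypass flow = 0.4573×1830 = 836.81 kg/h.

836.8 kg/h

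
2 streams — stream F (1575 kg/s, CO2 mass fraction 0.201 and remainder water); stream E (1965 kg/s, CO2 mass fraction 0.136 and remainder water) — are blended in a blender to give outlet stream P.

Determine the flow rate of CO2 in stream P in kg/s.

583.8 kg/s

CO2 out = CO2 in = 1575×0.201 + 1965×0.136 = 583.82 kg/s.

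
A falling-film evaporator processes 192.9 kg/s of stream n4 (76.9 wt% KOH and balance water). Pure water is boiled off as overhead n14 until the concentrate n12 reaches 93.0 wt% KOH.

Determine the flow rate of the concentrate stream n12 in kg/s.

159.5 kg/s

KOH is conserved: 192.9×0.769 = 148.34 kg/s all reports to the concentrate.
Concentrate = 148.34/(target fraction) = 159.51 kg/s.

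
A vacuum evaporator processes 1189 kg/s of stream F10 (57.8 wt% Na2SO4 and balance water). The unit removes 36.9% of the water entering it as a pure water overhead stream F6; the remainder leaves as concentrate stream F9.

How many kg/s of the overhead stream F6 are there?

water entering = 1189×0.422 = 501.76 kg/s; overhead removed = 0.369×501.76 = 185.15 kg/s.

185.1 kg/s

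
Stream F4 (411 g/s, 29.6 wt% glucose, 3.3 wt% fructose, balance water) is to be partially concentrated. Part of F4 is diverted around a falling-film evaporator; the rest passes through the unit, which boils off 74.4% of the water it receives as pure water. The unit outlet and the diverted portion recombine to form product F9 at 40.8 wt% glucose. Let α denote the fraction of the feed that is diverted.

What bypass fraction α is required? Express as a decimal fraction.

0.450

All 411×0.296 = 121.66 g/s of glucose reaches F9, so F9 = 121.66/0.408 = 298.18 g/s and vapour = 112.82 g/s.
The evaporator receives (1−α)·411 of feed at 0.671 water and removes 0.744 of that water:
0.744×0.671×(1−α)×411 = 112.82
(1−α) = 112.82/205.18 = 0.5499;  α = 0.4501.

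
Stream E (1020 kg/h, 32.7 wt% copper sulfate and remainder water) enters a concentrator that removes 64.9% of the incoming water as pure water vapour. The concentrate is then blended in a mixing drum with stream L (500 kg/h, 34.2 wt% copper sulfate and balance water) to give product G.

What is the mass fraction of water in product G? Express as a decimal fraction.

0.5304

Vapour removed = 0.649×0.673×1020 = 445.51 kg/h; concentrate = 574.49 kg/h.
water reaching the mixer = 240.95 (from concentrate) + 500×0.658 = 569.95 kg/h.
Product flow = 574.49 + 500 = 1074.5 kg/h; water fraction = 0.5304.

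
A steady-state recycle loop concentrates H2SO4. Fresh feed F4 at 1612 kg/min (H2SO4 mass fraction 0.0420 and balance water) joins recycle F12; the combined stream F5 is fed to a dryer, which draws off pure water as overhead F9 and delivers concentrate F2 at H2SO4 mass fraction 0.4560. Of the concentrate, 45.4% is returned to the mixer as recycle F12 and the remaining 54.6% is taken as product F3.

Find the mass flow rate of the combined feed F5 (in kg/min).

Overall H2SO4 balance (none leaves overhead): H2SO4 in fresh feed = H2SO4 in product, i.e. 1612×0.042 = (1−0.454)·F2·0.456.
F2 = 67.704/(0.456×0.546) = 271.93 kg/min.
Recycle F12 = 0.454×271.93 = 123.46 kg/min.
Combined feed F5 = 1612 + 123.46 = 1735.5 kg/min.

1735 kg/min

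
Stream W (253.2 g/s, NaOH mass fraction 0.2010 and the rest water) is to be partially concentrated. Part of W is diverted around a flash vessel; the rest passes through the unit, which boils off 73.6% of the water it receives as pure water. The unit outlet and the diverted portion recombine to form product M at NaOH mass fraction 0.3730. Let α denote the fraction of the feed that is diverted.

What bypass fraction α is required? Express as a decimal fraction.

0.216

All 253.2×0.201 = 50.893 g/s of NaOH reaches M, so M = 50.893/0.373 = 136.44 g/s and vapour = 116.76 g/s.
The evaporator receives (1−α)·253.2 of feed at 0.799 water and removes 0.736 of that water:
0.736×0.799×(1−α)×253.2 = 116.76
(1−α) = 116.76/148.9 = 0.7841;  α = 0.2159.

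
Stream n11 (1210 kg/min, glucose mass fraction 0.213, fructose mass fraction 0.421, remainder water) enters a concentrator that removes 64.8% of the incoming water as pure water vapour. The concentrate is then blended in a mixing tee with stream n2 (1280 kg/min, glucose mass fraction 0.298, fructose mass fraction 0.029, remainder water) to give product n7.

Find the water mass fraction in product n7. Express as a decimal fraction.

Vapour removed = 0.648×0.366×1210 = 286.97 kg/min; concentrate = 923.03 kg/min.
water reaching the mixer = 155.89 (from concentrate) + 1280×0.673 = 1017.3 kg/min.
Product flow = 923.03 + 1280 = 2203 kg/min; water fraction = 0.462.

0.462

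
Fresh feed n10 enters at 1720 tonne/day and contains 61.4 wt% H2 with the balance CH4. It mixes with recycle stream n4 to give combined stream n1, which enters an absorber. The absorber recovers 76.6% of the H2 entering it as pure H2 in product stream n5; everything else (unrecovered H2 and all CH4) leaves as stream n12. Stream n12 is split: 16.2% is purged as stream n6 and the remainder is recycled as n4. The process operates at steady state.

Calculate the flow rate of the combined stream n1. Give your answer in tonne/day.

CH4 enters only via n10 and leaves only via the purge: 1720×0.386 = 0.162×(CH4 in n12), and the absorber passes all CH4, so CH4 in n1 = CH4 in n12 = 4098.3 tonne/day.
H2 in n1: m_A = 1720×0.614 + (1−0.162)·(1−0.766)·m_A, so m_A = 1056.1/0.8039 = 1313.7 tonne/day.
n1 = 1313.7 + 4098.3 = 5412 tonne/day.

5412 tonne/day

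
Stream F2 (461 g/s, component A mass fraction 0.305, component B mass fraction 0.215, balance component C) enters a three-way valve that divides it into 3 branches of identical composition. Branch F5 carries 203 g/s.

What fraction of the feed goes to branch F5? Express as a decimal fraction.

0.440

Fraction to F5 = 203/461 = 0.4403.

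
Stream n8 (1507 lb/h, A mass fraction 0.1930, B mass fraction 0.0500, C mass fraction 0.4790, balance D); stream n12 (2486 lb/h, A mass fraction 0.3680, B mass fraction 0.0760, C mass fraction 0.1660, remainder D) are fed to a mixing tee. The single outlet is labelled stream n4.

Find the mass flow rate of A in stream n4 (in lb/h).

1206 lb/h

A out = A in = 1507×0.193 + 2486×0.368 = 1205.7 lb/h.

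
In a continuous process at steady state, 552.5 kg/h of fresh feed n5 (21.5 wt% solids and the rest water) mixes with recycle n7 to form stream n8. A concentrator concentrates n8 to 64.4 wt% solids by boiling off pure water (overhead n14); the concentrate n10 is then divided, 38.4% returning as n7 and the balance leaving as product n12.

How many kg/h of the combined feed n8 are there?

667.5 kg/h

Overall solids balance (none leaves overhead): solids in fresh feed = solids in product, i.e. 552.5×0.215 = (1−0.384)·n10·0.644.
n10 = 118.79/(0.644×0.616) = 299.44 kg/h.
Recycle n7 = 0.384×299.44 = 114.98 kg/h.
Combined feed n8 = 552.5 + 114.98 = 667.48 kg/h.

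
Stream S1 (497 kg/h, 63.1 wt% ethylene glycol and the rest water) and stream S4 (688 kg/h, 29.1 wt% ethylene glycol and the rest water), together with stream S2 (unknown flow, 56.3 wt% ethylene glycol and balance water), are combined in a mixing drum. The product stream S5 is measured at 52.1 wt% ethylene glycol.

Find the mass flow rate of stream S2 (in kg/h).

Let S2 be the unknown flow. Total out = 1185 + S2.
ethylene glycol balance: 513.82 + 0.563·S2 = 0.521·(1185 + S2)
(0.563 − 0.521)·S2 = 0.521×1185 − 513.82 = 103.57
S2 = 103.57 / 0.042 = 2466 kg/h

2466 kg/h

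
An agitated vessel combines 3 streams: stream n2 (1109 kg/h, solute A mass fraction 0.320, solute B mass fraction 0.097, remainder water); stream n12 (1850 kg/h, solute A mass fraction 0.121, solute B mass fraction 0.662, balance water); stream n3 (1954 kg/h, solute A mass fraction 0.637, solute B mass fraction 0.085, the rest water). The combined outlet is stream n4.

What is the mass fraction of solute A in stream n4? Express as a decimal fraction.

0.371

Total flow out = 1109 + 1850 + 1954 = 4913 kg/h.
solute A in = 1109×0.320 + 1850×0.121 + 1954×0.637 = 1823.4 kg/h.
solute A mass fraction in n4 = 1823.4/4913 = 0.371.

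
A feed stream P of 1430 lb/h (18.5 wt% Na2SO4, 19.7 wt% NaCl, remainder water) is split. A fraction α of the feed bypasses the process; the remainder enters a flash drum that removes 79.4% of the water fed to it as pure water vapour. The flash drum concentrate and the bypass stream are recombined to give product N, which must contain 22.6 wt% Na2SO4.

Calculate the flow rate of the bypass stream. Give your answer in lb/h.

901.3 lb/h

All 1430×0.185 = 264.55 lb/h of Na2SO4 reaches N, so N = 264.55/0.226 = 1170.6 lb/h and vapour = 259.42 lb/h.
The evaporator receives (1−α)·1430 of feed at 0.618 water and removes 0.794 of that water:
0.794×0.618×(1−α)×1430 = 259.42
(1−α) = 259.42/701.69 = 0.3697;  α = 0.6303.
Bypass flow = 0.6303×1430 = 901.31 lb/h.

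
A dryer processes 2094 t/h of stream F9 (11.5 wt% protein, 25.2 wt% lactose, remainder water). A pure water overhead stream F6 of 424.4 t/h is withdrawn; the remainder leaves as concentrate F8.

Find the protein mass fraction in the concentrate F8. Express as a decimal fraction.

0.144

protein is not removed: 2094×0.115 = 240.81 t/h of protein enters F8.
Concentrate = 2094 − 424.4 = 1669.6 t/h.
Mass fraction = 240.81/1669.6 = 0.144.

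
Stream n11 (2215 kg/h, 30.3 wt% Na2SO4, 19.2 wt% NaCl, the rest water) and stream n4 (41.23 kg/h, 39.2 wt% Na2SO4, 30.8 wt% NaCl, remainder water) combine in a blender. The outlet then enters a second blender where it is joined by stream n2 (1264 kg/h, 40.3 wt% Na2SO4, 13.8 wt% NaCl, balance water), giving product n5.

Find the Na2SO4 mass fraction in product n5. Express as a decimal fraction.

0.340

Overall, product flow = 3520.2 kg/h.
Na2SO4 in = 2215×0.303 + 41.23×0.392 + 1264×0.403 = 1196.7 kg/h.
Na2SO4 fraction in n5 = 0.340.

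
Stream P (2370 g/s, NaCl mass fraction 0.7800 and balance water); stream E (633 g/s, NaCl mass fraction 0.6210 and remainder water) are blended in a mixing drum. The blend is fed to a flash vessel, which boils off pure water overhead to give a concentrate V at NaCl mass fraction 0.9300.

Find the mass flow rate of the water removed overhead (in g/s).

592.6 g/s

NaCl entering = 2370×0.780 + 633×0.621 = 2241.7 g/s.
All NaCl reports to V, so V = 2241.7/0.930 = 2410.4 g/s.
Total feed = 3003 g/s; overhead = 3003 − 2410.4 = 592.58 g/s.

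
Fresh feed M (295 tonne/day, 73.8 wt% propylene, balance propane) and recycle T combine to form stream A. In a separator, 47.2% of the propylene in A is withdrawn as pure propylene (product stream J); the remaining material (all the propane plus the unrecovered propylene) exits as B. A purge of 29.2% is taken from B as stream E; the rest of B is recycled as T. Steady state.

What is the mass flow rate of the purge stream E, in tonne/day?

130.9 tonne/day

propane enters only via M and leaves only via the purge: 295×0.262 = 0.292×(propane in B), and the separator passes all propane, so propane in A = propane in B = 264.69 tonne/day.
propylene in A: m_A = 295×0.738 + (1−0.292)·(1−0.472)·m_A, so m_A = 217.71/0.6262 = 347.68 tonne/day.
B = (1−0.472)×347.68 + 264.69 = 448.27 tonne/day.
Purge E = 0.292×448.27 = 130.89 tonne/day.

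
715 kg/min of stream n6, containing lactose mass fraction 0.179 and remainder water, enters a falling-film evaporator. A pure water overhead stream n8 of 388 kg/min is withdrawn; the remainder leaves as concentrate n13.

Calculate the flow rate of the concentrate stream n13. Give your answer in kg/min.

327 kg/min

Concentrate = 715 − 388 = 327 kg/min.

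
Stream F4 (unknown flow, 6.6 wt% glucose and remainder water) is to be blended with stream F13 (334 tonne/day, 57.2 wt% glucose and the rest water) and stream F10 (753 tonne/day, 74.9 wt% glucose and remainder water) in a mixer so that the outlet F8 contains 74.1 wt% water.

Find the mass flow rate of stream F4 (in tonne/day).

Let F4 be the unknown flow. Total out = 1087 + F4.
water balance: 331.96 + 0.934·F4 = 0.741·(1087 + F4)
(0.934 − 0.741)·F4 = 0.741×1087 − 331.96 = 473.51
F4 = 473.51 / 0.193 = 2453.4 tonne/day

2453 tonne/day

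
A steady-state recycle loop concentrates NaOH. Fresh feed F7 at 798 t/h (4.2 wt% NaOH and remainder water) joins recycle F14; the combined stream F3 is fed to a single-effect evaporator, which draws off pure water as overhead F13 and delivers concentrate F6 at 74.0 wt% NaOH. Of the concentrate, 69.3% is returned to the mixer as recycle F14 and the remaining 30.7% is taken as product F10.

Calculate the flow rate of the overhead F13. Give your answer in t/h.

752.7 t/h

Overall NaOH balance (none leaves overhead): NaOH in fresh feed = NaOH in product, i.e. 798×0.042 = (1−0.693)·F6·0.740.
F6 = 33.516/(0.740×0.307) = 147.53 t/h.
Recycle F14 = 0.693×147.53 = 102.24 t/h.
Combined feed F3 = 798 + 102.24 = 900.24 t/h.
Overhead F13 = F3 − F6 = 900.24 − 147.53 = 752.71 t/h.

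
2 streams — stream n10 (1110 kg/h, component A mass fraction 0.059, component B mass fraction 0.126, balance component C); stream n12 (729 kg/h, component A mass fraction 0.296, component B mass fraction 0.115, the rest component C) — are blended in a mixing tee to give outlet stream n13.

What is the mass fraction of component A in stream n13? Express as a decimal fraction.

0.153

Total flow out = 1110 + 729 = 1839 kg/h.
component A in = 1110×0.059 + 729×0.296 = 281.27 kg/h.
component A mass fraction in n13 = 281.27/1839 = 0.153.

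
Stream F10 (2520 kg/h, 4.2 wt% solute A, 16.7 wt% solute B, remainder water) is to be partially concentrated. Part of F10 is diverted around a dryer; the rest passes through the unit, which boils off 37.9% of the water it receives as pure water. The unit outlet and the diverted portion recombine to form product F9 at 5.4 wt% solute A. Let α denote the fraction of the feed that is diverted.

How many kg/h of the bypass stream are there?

652 kg/h

All 2520×0.042 = 105.84 kg/h of solute A reaches F9, so F9 = 105.84/0.054 = 1960 kg/h and vapour = 560 kg/h.
The evaporator receives (1−α)·2520 of feed at 0.791 water and removes 0.379 of that water:
0.379×0.791×(1−α)×2520 = 560
(1−α) = 560/755.47 = 0.7413;  α = 0.2587.
Bypass flow = 0.2587×2520 = 652.02 kg/h.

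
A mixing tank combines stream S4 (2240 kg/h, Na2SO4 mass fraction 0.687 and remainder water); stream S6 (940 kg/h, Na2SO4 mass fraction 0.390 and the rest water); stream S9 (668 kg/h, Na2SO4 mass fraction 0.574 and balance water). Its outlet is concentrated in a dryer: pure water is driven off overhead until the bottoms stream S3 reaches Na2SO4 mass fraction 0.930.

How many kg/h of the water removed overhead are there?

Na2SO4 entering = 2240×0.687 + 940×0.390 + 668×0.574 = 2288.9 kg/h.
All Na2SO4 reports to S3, so S3 = 2288.9/0.930 = 2461.2 kg/h.
Total feed = 3848 kg/h; overhead = 3848 − 2461.2 = 1386.8 kg/h.

1387 kg/h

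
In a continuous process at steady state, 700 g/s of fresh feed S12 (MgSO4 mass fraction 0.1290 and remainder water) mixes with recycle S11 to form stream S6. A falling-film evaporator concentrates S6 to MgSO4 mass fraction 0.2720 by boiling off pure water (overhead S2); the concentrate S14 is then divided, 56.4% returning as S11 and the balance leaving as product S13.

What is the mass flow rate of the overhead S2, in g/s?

Overall MgSO4 balance (none leaves overhead): MgSO4 in fresh feed = MgSO4 in product, i.e. 700×0.129 = (1−0.564)·S14·0.272.
S14 = 90.3/(0.272×0.436) = 761.43 g/s.
Recycle S11 = 0.564×761.43 = 429.45 g/s.
Combined feed S6 = 700 + 429.45 = 1129.4 g/s.
Overhead S2 = S6 − S14 = 1129.4 − 761.43 = 368.01 g/s.

368 g/s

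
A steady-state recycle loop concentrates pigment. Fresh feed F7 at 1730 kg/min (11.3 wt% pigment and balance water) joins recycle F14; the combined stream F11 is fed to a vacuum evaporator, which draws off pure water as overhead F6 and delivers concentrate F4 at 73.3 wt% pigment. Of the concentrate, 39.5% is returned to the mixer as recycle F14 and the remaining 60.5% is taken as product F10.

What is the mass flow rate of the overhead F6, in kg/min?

Overall pigment balance (none leaves overhead): pigment in fresh feed = pigment in product, i.e. 1730×0.113 = (1−0.395)·F4·0.733.
F4 = 195.49/(0.733×0.605) = 440.82 kg/min.
Recycle F14 = 0.395×440.82 = 174.13 kg/min.
Combined feed F11 = 1730 + 174.13 = 1904.1 kg/min.
Overhead F6 = F11 − F4 = 1904.1 − 440.82 = 1463.3 kg/min.

1463 kg/min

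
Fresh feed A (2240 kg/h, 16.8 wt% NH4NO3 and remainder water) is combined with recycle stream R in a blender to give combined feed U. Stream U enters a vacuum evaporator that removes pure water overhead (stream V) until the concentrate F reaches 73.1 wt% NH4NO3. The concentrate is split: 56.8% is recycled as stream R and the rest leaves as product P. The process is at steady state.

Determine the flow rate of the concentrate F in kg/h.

1192 kg/h

Overall NH4NO3 balance (none leaves overhead): NH4NO3 in fresh feed = NH4NO3 in product, i.e. 2240×0.168 = (1−0.568)·F·0.731.
F = 376.32/(0.731×0.432) = 1191.7 kg/h.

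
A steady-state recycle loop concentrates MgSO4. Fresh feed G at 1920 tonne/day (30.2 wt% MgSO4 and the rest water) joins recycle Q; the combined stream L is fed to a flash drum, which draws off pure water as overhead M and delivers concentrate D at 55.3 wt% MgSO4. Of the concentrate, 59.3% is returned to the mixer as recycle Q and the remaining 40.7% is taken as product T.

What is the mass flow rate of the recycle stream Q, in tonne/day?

1528 tonne/day

Overall MgSO4 balance (none leaves overhead): MgSO4 in fresh feed = MgSO4 in product, i.e. 1920×0.302 = (1−0.593)·D·0.553.
D = 579.84/(0.553×0.407) = 2576.3 tonne/day.
Recycle Q = 0.593×2576.3 = 1527.7 tonne/day.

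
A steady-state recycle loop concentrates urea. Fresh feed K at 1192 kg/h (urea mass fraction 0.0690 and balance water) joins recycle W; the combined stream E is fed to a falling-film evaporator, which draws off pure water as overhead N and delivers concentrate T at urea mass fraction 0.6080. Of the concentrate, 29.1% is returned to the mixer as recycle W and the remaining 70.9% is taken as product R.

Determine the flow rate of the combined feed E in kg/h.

1248 kg/h

Overall urea balance (none leaves overhead): urea in fresh feed = urea in product, i.e. 1192×0.069 = (1−0.291)·T·0.608.
T = 82.248/(0.608×0.709) = 190.8 kg/h.
Recycle W = 0.291×190.8 = 55.522 kg/h.
Combined feed E = 1192 + 55.522 = 1247.5 kg/h.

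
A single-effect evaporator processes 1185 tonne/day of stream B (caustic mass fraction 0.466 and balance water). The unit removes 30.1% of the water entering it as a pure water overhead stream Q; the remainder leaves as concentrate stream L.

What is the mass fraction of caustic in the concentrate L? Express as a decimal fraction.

caustic is not removed: 1185×0.466 = 552.21 tonne/day of caustic enters L.
water entering = 1185×0.534 = 632.79 tonne/day; overhead removed = 0.301×632.79 = 190.47 tonne/day.
Concentrate = 1185 − 190.47 = 994.53 tonne/day.
Mass fraction = 552.21/994.53 = 0.555.

0.555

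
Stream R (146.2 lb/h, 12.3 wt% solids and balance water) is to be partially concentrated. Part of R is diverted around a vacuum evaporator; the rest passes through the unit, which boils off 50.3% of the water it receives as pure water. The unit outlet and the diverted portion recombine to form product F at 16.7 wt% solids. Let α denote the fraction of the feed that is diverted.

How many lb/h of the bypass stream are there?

58.88 lb/h

All 146.2×0.123 = 17.983 lb/h of solids reaches F, so F = 17.983/0.167 = 107.68 lb/h and vapour = 38.52 lb/h.
The evaporator receives (1−α)·146.2 of feed at 0.877 water and removes 0.503 of that water:
0.503×0.877×(1−α)×146.2 = 38.52
(1−α) = 38.52/64.493 = 0.5973;  α = 0.4027.
Bypass flow = 0.4027×146.2 = 58.88 lb/h.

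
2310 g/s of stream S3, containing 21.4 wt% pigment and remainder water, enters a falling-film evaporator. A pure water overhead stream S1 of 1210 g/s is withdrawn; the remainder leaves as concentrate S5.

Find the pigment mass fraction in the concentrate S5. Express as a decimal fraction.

pigment is not removed: 2310×0.214 = 494.34 g/s of pigment enters S5.
Concentrate = 2310 − 1210 = 1100 g/s.
Mass fraction = 494.34/1100 = 0.449.

0.449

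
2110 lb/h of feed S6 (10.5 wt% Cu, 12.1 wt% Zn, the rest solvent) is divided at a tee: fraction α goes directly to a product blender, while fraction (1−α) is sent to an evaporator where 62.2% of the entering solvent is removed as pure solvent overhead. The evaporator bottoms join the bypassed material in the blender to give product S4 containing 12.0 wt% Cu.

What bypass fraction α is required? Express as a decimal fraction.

All 2110×0.105 = 221.55 lb/h of Cu reaches S4, so S4 = 221.55/0.120 = 1846.2 lb/h and vapour = 263.75 lb/h.
The evaporator receives (1−α)·2110 of feed at 0.774 solvent and removes 0.622 of that solvent:
0.622×0.774×(1−α)×2110 = 263.75
(1−α) = 263.75/1015.8 = 0.2596;  α = 0.7404.

0.740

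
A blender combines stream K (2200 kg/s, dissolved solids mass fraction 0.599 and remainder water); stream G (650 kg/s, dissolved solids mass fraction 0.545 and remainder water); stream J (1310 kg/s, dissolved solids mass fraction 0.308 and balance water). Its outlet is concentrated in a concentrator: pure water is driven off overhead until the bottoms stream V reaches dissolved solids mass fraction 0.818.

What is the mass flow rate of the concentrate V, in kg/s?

dissolved solids entering = 2200×0.599 + 650×0.545 + 1310×0.308 = 2075.5 kg/s.
All dissolved solids reports to V, so V = 2075.5/0.818 = 2537.3 kg/s.

2537 kg/s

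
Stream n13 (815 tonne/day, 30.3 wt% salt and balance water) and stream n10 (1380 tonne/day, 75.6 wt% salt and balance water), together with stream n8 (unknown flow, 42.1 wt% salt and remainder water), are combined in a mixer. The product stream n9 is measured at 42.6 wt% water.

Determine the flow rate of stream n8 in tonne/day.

Let n8 be the unknown flow. Total out = 2195 + n8.
water balance: 904.77 + 0.579·n8 = 0.426·(2195 + n8)
(0.579 − 0.426)·n8 = 0.426×2195 − 904.77 = 30.295
n8 = 30.295 / 0.153 = 198.01 tonne/day

198 tonne/day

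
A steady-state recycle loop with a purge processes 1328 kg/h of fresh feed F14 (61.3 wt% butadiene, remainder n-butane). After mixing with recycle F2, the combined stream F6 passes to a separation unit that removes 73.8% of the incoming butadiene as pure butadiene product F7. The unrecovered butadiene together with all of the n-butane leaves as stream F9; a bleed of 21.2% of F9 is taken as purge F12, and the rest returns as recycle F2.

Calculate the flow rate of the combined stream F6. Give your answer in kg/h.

3450 kg/h

n-butane enters only via F14 and leaves only via the purge: 1328×0.387 = 0.212×(n-butane in F9), and the separation unit passes all n-butane, so n-butane in F6 = n-butane in F9 = 2424.2 kg/h.
butadiene in F6: m_A = 1328×0.613 + (1−0.212)·(1−0.738)·m_A, so m_A = 814.06/0.7935 = 1025.9 kg/h.
F6 = 1025.9 + 2424.2 = 3450.1 kg/h.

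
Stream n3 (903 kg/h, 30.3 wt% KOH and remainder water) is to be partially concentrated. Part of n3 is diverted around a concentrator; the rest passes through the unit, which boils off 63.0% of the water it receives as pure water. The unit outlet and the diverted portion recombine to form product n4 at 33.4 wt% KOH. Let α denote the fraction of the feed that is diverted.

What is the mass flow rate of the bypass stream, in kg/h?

712.1 kg/h

All 903×0.303 = 273.61 kg/h of KOH reaches n4, so n4 = 273.61/0.334 = 819.19 kg/h and vapour = 83.811 kg/h.
The evaporator receives (1−α)·903 of feed at 0.697 water and removes 0.630 of that water:
0.630×0.697×(1−α)×903 = 83.811
(1−α) = 83.811/396.52 = 0.2114;  α = 0.7886.
Bypass flow = 0.7886×903 = 712.13 kg/h.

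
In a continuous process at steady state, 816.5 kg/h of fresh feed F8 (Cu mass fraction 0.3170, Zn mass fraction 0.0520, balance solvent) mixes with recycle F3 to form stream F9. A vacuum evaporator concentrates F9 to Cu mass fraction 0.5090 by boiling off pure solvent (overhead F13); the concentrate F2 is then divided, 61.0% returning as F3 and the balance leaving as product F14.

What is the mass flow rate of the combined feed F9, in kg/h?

Overall Cu balance (none leaves overhead): Cu in fresh feed = Cu in product, i.e. 816.5×0.317 = (1−0.610)·F2·0.509.
F2 = 258.83/(0.509×0.390) = 1303.9 kg/h.
Recycle F3 = 0.610×1303.9 = 795.36 kg/h.
Combined feed F9 = 816.5 + 795.36 = 1611.9 kg/h.

1612 kg/h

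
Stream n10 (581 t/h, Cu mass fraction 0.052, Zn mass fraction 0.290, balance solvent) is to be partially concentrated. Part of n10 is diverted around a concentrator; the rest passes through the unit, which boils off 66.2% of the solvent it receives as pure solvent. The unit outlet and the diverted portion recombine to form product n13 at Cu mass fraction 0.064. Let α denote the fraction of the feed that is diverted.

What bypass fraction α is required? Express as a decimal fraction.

All 581×0.052 = 30.212 t/h of Cu reaches n13, so n13 = 30.212/0.064 = 472.06 t/h and vapour = 108.94 t/h.
The evaporator receives (1−α)·581 of feed at 0.658 solvent and removes 0.662 of that solvent:
0.662×0.658×(1−α)×581 = 108.94
(1−α) = 108.94/253.08 = 0.4304;  α = 0.5696.

0.570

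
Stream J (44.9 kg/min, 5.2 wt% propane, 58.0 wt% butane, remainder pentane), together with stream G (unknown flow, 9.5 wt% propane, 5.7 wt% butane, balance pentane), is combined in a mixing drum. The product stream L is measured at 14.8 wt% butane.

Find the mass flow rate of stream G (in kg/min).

Let G be the unknown flow. Total out = 44.9 + G.
butane balance: 26.042 + 0.057·G = 0.148·(44.9 + G)
(0.057 − 0.148)·G = 0.148×44.9 − 26.042 = -19.397
G = -19.397 / -0.091 = 213.15 kg/min

213.2 kg/min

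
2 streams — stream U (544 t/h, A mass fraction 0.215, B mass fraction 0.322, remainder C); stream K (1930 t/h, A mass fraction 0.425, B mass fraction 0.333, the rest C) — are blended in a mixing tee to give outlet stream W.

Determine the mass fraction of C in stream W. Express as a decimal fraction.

Total flow out = 544 + 1930 = 2474 t/h.
C in = 544×0.463 + 1930×0.242 = 718.93 t/h.
C mass fraction in W = 718.93/2474 = 0.291.

0.291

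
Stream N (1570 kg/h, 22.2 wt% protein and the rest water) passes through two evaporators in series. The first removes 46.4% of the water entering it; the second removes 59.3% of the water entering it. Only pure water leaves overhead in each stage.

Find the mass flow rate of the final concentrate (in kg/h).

615 kg/h

water in feed = 1570×0.778 = 1221.5 kg/h.
After stage 1: water left = (1−0.464)×1221.5 = 654.7; stream total = 1003.2 kg/h.
After stage 2: water left = (1−0.593)×654.7 = 266.46; final concentrate = 615 kg/h.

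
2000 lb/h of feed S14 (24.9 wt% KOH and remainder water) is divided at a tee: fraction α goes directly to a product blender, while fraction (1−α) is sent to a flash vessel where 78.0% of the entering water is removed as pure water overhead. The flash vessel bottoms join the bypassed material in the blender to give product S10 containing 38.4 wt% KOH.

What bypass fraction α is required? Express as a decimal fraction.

All 2000×0.249 = 498 lb/h of KOH reaches S10, so S10 = 498/0.384 = 1296.9 lb/h and vapour = 703.12 lb/h.
The evaporator receives (1−α)·2000 of feed at 0.751 water and removes 0.780 of that water:
0.780×0.751×(1−α)×2000 = 703.12
(1−α) = 703.12/1171.6 = 0.6002;  α = 0.3998.

0.400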